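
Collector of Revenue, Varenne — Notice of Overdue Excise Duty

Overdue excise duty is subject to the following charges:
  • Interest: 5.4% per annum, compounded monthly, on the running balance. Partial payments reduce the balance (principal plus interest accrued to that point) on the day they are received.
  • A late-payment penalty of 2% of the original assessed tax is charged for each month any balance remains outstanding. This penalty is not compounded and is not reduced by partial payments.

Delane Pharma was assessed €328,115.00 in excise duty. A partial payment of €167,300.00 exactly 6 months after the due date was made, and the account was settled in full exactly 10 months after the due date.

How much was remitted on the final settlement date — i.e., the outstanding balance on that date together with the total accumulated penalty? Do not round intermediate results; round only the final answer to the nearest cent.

Monthly rate = 5.4% ÷ 12 = 0.45%
Balance at month 6: €328,115.0000 × (1 + 0.0045)^6 = €337,074.3699…
After €167,300.00 payment: €337,074.3699… − €167,300.00 = €169,774.3699…
Balance at month 10: €169,774.3699… × (1 + 0.0045)^4 = €172,850.9981…
Penalty: 10 × 2% × €328,115.00 = €65,623.00
Final settlement = outstanding balance + penalty = €172,850.9981… + €65,623.00 = €238,474.00

€238,474.00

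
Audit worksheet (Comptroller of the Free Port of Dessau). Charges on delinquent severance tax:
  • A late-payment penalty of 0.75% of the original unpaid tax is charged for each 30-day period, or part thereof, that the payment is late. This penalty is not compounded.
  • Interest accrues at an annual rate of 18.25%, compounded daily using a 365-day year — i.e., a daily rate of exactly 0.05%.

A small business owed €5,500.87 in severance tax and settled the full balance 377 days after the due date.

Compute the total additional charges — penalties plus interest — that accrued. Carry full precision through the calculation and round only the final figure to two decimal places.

€1,677.11

Penalty periods: ⌈377/30⌉ = 13; penalty = 13 × 0.75% × €5,500.87 = €536.33…
Interest: €5,500.87 × ((1 + 0.0005)^377 − 1) = €5,500.87 × 0.20738020… = €1,140.7715…
Penalties + interest = €536.3348… + €1,140.7715… = €1,677.11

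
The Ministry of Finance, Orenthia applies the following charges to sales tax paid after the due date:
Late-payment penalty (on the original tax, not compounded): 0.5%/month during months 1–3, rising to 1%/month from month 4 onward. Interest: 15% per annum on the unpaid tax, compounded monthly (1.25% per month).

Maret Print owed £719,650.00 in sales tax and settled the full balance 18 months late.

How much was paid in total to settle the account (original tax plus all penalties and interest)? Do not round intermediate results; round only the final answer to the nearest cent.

Penalty, months 1–3: 3 × 0.5% × £719,650.00 = £10,794.75
Penalty, months 4–18: 15 × 1% × £719,650.00 = £107,947.50
Interest: £719,650.00 × ((1 + 0.0125)^18 − 1) = £719,650.00 × 0.2505774… = £180,328.0217…
Total = £719,650.00 + £118,742.2500 + £180,328.0217… = £1,018,720.27

£1,018,720.27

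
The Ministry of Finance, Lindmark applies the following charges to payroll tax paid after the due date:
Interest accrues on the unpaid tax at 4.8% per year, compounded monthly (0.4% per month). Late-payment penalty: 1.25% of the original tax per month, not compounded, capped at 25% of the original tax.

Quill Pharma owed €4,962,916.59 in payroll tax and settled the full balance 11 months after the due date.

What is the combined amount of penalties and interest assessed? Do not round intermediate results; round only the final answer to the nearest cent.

€905,189.56

Penalty: 11 × 1.25% × €4,962,916.59 = €682,401.03… (below the 25% cap of €1,240,729.15…)
Interest: €4,962,916.59 × ((1 + 0.004)^11 − 1) = €4,962,916.59 × 0.0448906… = €222,788.5266…
Penalties + interest = €682,401.0311… + €222,788.5266… = €905,189.56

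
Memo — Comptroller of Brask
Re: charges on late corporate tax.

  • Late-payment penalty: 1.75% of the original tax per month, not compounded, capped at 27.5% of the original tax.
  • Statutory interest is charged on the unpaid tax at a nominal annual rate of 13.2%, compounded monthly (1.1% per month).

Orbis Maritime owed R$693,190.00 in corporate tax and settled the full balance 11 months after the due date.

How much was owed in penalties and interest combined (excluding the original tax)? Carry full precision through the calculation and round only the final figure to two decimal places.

R$222,083.88

Penalty: 11 × 1.75% × R$693,190.00 = R$133,439.08… (below the 27.5% cap of R$190,627.25)
Interest: R$693,190.00 × ((1 + 0.011)^11 − 1) = R$693,190.00 × 0.1278795… = R$88,644.8057…
Penalties + interest = R$133,439.0750 + R$88,644.8057… = R$222,083.88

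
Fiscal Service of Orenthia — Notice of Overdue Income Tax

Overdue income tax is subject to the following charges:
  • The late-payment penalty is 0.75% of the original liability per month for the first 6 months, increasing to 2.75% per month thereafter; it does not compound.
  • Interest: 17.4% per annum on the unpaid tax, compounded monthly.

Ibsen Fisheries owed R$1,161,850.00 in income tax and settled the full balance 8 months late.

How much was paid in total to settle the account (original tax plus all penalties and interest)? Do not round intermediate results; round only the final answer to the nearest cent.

Penalty, months 1–6: 6 × 0.75% × R$1,161,850.00 = R$52,283.25
Penalty, months 7–8: 2 × 2.75% × R$1,161,850.00 = R$63,901.75
Interest (17.4%/yr ÷ 12 = 1.45%/month): R$1,161,850.00 × ((1 + 0.0145)^8 − 1) = R$141,816.4027…
Total = R$1,161,850.00 + R$116,185.0000 + R$141,816.4027… = R$1,419,851.40

R$1,419,851.40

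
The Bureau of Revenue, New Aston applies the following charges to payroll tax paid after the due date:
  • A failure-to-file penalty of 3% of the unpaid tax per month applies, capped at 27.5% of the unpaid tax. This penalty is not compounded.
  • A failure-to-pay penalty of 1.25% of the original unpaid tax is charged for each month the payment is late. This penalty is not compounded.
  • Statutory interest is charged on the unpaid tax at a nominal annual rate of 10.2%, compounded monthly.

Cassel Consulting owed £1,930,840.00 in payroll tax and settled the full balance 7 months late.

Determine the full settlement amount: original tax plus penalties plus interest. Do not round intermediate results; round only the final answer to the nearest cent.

£2,623,121.30

Failure-to-file: 7 × 3% × £1,930,840.00 = £405,476.40 (under the 27.5% cap)
Failure-to-pay penalty: 7 × 1.25% × £1,930,840.00 = £168,948.50
Interest (10.2%/yr ÷ 12 = 0.85%/month): £1,930,840.00 × ((1 + 0.0085)^7 − 1) = £117,856.4038…
Total = £1,930,840.00 + £574,424.9000 + £117,856.4038… = £2,623,121.30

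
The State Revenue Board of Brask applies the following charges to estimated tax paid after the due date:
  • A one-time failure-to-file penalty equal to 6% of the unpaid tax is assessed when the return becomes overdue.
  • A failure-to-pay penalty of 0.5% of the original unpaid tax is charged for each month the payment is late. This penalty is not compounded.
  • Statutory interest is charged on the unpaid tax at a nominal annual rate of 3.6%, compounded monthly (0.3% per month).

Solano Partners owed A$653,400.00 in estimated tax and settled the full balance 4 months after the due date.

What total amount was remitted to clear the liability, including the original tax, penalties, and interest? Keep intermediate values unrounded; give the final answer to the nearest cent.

Failure-to-file penalty: 6% × A$653,400.00 = A$39,204.00
Failure-to-pay penalty = 0.5% × A$653,400.00 × 4 mo = A$13,068.00
Interest: A$653,400.00 × ((1 + 0.003)^4 − 1) = A$653,400.00 × 0.0120541… = A$7,876.1542…
Total = A$653,400.00 + A$52,272.0000 + A$7,876.1542… = A$713,548.15

A$713,548.15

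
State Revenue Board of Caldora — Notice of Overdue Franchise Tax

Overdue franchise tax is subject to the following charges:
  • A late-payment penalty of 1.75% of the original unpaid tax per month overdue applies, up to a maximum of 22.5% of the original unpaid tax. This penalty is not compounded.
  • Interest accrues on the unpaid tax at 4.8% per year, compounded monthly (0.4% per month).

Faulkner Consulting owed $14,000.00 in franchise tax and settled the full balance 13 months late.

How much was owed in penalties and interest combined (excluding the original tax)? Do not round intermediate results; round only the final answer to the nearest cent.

$3,895.73

Penalty (uncapped): 13 × 1.75% × $14,000.00 = $3,185.00; cap = 22.5% × $14,000.00 = $3,150.00 → penalty = $3,150.00
Interest: $14,000.00 × ((1 + 0.004)^13 − 1) = $14,000.00 × 0.0532665… = $745.7308…
Penalties + interest = $3,150.0000 + $745.7308… = $3,895.73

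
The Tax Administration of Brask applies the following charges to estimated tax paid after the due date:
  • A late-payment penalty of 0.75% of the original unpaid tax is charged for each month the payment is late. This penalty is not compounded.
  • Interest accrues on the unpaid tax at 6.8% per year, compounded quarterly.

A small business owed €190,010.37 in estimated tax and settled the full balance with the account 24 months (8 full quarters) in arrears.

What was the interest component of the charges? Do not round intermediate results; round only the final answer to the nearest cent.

Interest (6.8%/yr ÷ 4 = 1.7%/quarter): €190,010.37 × ((1 + 0.017)^8 − 1) = €27,432.3775…

€27,432.38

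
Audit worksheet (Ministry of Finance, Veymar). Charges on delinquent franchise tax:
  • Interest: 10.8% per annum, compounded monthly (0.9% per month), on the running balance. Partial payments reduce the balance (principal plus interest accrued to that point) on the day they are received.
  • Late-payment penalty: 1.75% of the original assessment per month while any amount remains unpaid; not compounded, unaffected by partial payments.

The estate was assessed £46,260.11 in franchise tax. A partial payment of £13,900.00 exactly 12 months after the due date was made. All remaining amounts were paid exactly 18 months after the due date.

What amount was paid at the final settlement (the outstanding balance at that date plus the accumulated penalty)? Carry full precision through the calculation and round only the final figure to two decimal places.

£54,260.26

Balance at month 12: £46,260.1100 × (1 + 0.009)^12 = £51,511.0800…
After £13,900.00 payment: £51,511.0800… − £13,900.00 = £37,611.0800…
Balance at month 18: £37,611.0800… × (1 + 0.009)^6 = £39,688.3279…
Penalty: 18 × 1.75% × £46,260.11 = £14,571.93…
Final settlement = outstanding balance + penalty = £39,688.3279… + £14,571.93… = £54,260.26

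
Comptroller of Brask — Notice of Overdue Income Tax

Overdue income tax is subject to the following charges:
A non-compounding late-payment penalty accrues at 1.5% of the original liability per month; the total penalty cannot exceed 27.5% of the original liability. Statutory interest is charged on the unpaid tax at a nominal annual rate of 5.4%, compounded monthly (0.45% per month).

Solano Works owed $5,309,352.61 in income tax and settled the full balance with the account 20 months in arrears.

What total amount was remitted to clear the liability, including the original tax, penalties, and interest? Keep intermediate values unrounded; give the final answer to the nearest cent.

Penalty (uncapped): 20 × 1.5% × $5,309,352.61 = $1,592,805.78…; cap = 27.5% × $5,309,352.61 = $1,460,071.97… → penalty = $1,460,071.97…
Interest: $5,309,352.61 × ((1 + 0.0045)^20 − 1) = $5,309,352.61 × 0.0939534… = $498,831.7199…
Total = $5,309,352.61 + $1,460,071.9678… + $498,831.7199… = $7,268,256.30

$7,268,256.30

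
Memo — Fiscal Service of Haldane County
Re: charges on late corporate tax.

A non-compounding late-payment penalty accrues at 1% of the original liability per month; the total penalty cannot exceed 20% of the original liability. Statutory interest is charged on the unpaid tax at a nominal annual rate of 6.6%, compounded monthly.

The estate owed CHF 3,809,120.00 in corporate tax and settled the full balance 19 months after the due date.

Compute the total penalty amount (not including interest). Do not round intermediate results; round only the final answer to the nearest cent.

Penalty: 19 × 1% × CHF 3,809,120.00 = CHF 723,732.80 (below the 20% cap of CHF 761,824.00)

CHF 723,732.80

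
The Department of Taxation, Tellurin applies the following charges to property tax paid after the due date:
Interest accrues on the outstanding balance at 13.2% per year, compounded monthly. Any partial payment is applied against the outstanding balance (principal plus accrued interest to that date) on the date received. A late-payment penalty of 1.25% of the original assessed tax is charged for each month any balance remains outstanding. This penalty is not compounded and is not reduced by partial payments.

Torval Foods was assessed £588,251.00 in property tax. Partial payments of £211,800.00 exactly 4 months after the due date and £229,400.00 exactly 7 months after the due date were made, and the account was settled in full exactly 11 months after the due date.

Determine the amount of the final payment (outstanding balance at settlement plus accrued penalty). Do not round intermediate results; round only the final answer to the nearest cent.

Monthly rate = 13.2% ÷ 12 = 1.1%
Balance at month 4: £588,251.0000 × (1 + 0.011)^4 = £614,564.2547…
After £211,800.00 payment: £614,564.2547… − £211,800.00 = £402,764.2547…
Balance at month 7: £402,764.2547… × (1 + 0.011)^3 = £416,202.2146…
After £229,400.00 payment: £416,202.2146… − £229,400.00 = £186,802.2146…
Balance at month 11: £186,802.2146… × (1 + 0.011)^4 = £195,158.1277…
Penalty: 11 × 1.25% × £588,251.00 = £80,884.51…
Final settlement = outstanding balance + penalty = £195,158.1277… + £80,884.51… = £276,042.64

£276,042.64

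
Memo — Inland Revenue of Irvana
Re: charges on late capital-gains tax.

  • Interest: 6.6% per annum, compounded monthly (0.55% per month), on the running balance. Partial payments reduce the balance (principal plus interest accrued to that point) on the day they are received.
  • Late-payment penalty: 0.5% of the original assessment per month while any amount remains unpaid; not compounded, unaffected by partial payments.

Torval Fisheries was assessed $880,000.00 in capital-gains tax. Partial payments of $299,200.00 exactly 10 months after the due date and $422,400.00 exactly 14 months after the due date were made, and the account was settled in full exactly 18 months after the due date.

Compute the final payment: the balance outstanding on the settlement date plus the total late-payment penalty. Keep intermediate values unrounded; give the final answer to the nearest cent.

$306,124.06

Balance at month 10: $880,000.0000 × (1 + 0.0055)^10 = $929,615.6394…
After $299,200.00 payment: $929,615.6394… − $299,200.00 = $630,415.6394…
Balance at month 14: $630,415.6394… × (1 + 0.0055)^4 = $644,399.6240…
After $422,400.00 payment: $644,399.6240… − $422,400.00 = $221,999.6240…
Balance at month 18: $221,999.6240… × (1 + 0.0055)^4 = $226,924.0567…
Penalty: 18 × 0.5% × $880,000.00 = $79,200.00
Final settlement = outstanding balance + penalty = $226,924.0567… + $79,200.00 = $306,124.06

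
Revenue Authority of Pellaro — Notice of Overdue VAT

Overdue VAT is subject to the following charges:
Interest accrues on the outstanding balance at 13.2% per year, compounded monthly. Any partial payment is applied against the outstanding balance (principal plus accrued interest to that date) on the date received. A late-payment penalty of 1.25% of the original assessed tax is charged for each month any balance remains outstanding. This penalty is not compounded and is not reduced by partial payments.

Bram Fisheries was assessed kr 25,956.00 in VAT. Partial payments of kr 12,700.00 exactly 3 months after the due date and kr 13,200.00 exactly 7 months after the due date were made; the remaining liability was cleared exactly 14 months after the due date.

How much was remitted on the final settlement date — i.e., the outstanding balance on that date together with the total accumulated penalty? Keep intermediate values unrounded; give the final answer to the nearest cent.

Monthly rate = 13.2% ÷ 12 = 1.1%
Balance at month 3: kr 25,956.0000 × (1 + 0.011)^3 = kr 26,822.0046…
After kr 12,700.00 payment: kr 26,822.0046… − kr 12,700.00 = kr 14,122.0046…
Balance at month 7: kr 14,122.0046… × (1 + 0.011)^4 = kr 14,753.7007…
After kr 13,200.00 payment: kr 14,753.7007… − kr 13,200.00 = kr 1,553.7007…
Balance at month 14: kr 1,553.7007… × (1 + 0.011)^7 = kr 1,677.3568…
Penalty: 14 × 1.25% × kr 25,956.00 = kr 4,542.30
Final settlement = outstanding balance + penalty = kr 1,677.3568… + kr 4,542.30 = kr 6,219.66

kr 6,219.66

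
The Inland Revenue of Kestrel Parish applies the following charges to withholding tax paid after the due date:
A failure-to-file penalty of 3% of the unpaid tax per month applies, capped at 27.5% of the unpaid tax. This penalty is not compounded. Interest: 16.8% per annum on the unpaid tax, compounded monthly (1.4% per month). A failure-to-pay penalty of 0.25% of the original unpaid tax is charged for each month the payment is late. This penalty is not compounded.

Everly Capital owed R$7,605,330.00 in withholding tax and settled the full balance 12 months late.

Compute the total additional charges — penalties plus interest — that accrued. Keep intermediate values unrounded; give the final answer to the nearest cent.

R$3,700,442.74

Failure-to-file: 12 × 3% × R$7,605,330.00 = R$2,737,918.80, capped at 27.5% × R$7,605,330.00 = R$2,091,465.75
Failure-to-pay penalty: 12 × 0.25% × R$7,605,330.00 = R$228,159.90
Interest: R$7,605,330.00 × ((1 + 0.014)^12 − 1) = R$7,605,330.00 × 0.1815591… = R$1,380,817.0899…
Penalties + interest = R$2,319,625.6500 + R$1,380,817.0899… = R$3,700,442.74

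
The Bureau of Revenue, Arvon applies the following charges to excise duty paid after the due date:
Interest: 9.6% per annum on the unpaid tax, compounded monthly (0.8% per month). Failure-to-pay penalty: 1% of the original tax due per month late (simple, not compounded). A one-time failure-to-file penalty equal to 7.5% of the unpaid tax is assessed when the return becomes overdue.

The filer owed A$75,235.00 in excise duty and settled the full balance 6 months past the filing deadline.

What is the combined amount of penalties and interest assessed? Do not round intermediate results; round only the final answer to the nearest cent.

Failure-to-file penalty: 7.5% × A$75,235.00 = A$5,642.63…
Failure-to-pay penalty = 1% × A$75,235.00 × 6 mo = A$4,514.10
Interest: A$75,235.00 × ((1 + 0.008)^6 − 1) = A$75,235.00 × 0.0489703… = A$3,684.2806…
Penalties + interest = A$10,156.7250 + A$3,684.2806… = A$13,841.01

A$13,841.01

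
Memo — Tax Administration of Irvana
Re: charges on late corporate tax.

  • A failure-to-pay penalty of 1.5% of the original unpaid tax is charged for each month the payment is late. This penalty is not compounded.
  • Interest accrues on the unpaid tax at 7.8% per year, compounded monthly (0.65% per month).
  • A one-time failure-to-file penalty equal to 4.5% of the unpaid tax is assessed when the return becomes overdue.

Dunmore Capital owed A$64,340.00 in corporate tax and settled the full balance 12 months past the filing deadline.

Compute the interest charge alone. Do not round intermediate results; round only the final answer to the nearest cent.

Interest: A$64,340.00 × ((1 + 0.0065)^12 − 1) = A$64,340.00 × 0.0808498… = A$5,201.8768…

A$5,201.88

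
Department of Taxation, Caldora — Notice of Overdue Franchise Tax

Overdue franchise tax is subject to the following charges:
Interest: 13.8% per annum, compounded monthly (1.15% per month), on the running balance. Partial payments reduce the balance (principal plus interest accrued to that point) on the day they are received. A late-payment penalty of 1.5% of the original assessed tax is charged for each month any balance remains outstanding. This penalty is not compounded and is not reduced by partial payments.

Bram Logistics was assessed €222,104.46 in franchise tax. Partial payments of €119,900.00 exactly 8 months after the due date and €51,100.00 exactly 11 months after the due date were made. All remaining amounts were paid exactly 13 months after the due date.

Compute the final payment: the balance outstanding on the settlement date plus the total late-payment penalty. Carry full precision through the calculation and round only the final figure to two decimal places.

€121,773.30

Balance at month 8: €222,104.4600 × (1 + 0.0115)^8 = €243,379.7140…
After €119,900.00 payment: €243,379.7140… − €119,900.00 = €123,479.7140…
Balance at month 11: €123,479.7140… × (1 + 0.0115)^3 = €127,788.9425…
After €51,100.00 payment: €127,788.9425… − €51,100.00 = €76,688.9425…
Balance at month 13: €76,688.9425… × (1 + 0.0115)^2 = €78,462.9303…
Penalty: 13 × 1.5% × €222,104.46 = €43,310.37…
Final settlement = outstanding balance + penalty = €78,462.9303… + €43,310.37… = €121,773.30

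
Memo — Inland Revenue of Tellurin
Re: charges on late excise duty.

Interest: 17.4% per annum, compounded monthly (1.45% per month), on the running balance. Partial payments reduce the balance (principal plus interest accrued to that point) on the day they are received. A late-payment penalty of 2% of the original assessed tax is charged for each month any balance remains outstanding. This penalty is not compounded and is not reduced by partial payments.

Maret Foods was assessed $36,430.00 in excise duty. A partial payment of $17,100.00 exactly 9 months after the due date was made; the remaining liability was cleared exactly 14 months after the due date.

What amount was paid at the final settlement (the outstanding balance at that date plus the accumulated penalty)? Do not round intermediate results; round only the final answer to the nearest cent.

Balance at month 9: $36,430.0000 × (1 + 0.0145)^9 = $41,469.3887…
After $17,100.00 payment: $41,469.3887… − $17,100.00 = $24,369.3887…
Balance at month 14: $24,369.3887… × (1 + 0.0145)^5 = $26,188.1544…
Penalty: 14 × 2% × $36,430.00 = $10,200.40
Final settlement = outstanding balance + penalty = $26,188.1544… + $10,200.40 = $36,388.55

$36,388.55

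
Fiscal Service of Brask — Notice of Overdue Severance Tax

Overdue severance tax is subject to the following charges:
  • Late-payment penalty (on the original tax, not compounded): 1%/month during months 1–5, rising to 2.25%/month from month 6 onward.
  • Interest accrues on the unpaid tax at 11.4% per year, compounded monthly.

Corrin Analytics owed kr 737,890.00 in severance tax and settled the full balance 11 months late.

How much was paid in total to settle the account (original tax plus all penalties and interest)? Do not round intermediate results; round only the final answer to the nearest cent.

Penalty, months 1–5: 5 × 1% × kr 737,890.00 = kr 36,894.50
Penalty, months 6–11: 6 × 2.25% × kr 737,890.00 = kr 99,615.15
Interest (11.4%/yr ÷ 12 = 0.95%/month): kr 737,890.00 × ((1 + 0.0095)^11 − 1) = kr 80,878.6035…
Total = kr 737,890.00 + kr 136,509.6500 + kr 80,878.6035… = kr 955,278.25

kr 955,278.25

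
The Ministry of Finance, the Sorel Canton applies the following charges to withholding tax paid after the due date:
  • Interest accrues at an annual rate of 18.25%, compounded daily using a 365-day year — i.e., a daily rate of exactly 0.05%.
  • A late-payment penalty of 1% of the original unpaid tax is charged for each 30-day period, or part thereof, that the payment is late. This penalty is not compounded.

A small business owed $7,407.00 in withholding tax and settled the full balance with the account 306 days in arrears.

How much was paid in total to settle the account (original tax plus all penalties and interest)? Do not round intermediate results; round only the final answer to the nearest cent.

$9,446.00

Penalty periods: ⌈306/30⌉ = 11; penalty = 11 × 1% × $7,407.00 = $814.77
Interest: $7,407.00 × ((1 + 0.0005)^306 − 1) = $7,407.00 × 0.16528042… = $1,224.2321…
Total = $7,407.00 + $814.7700 + $1,224.2321… = $9,446.00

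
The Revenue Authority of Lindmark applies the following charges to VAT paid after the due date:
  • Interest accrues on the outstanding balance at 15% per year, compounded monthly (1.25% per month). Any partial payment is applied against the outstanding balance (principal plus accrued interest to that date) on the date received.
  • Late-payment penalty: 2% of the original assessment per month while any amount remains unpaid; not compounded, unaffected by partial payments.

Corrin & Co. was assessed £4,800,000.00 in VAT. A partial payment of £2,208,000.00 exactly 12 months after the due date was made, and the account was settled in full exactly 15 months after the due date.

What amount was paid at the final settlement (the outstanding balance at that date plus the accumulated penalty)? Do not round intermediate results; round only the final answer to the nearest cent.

£4,931,340.77

Balance at month 12: £4,800,000.0000 × (1 + 0.0125)^12 = £5,571,621.6851…
After £2,208,000.00 payment: £5,571,621.6851… − £2,208,000.00 = £3,363,621.6851…
Balance at month 15: £3,363,621.6851… × (1 + 0.0125)^3 = £3,491,340.7655…
Penalty: 15 × 2% × £4,800,000.00 = £1,440,000.00
Final settlement = outstanding balance + penalty = £3,491,340.7655… + £1,440,000.00 = £4,931,340.77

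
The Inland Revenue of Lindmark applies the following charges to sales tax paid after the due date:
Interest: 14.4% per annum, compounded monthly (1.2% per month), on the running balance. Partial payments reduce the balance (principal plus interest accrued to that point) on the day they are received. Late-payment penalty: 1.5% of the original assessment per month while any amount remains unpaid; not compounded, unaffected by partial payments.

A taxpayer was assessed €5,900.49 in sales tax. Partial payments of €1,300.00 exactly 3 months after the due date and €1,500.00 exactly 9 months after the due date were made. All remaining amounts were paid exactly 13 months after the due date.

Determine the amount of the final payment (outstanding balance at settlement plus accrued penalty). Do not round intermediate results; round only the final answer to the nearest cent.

Balance at month 3: €5,900.4900 × (1 + 0.012)^3 = €6,115.4668…
After €1,300.00 payment: €6,115.4668… − €1,300.00 = €4,815.4668…
Balance at month 9: €4,815.4668… × (1 + 0.012)^6 = €5,172.7498…
After €1,500.00 payment: €5,172.7498… − €1,500.00 = €3,672.7498…
Balance at month 13: €3,672.7498… × (1 + 0.012)^4 = €3,852.2405…
Penalty: 13 × 1.5% × €5,900.49 = €1,150.60…
Final settlement = outstanding balance + penalty = €3,852.2405… + €1,150.60… = €5,002.84

€5,002.84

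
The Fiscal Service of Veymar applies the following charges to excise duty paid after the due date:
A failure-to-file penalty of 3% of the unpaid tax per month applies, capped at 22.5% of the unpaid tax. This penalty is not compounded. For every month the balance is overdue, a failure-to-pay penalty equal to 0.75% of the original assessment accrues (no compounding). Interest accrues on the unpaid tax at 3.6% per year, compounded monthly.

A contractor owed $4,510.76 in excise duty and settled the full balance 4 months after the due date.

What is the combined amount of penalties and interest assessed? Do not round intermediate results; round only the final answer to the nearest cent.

Failure-to-file: 4 × 3% × $4,510.76 = $541.29… (under the 22.5% cap)
Failure-to-pay penalty: 4 × 0.75% × $4,510.76 = $135.32…
Interest (3.6%/yr ÷ 12 = 0.3%/month): $4,510.76 × ((1 + 0.003)^4 − 1) = $54.3732…
Penalties + interest = $676.6140 + $54.3732… = $730.99

$730.99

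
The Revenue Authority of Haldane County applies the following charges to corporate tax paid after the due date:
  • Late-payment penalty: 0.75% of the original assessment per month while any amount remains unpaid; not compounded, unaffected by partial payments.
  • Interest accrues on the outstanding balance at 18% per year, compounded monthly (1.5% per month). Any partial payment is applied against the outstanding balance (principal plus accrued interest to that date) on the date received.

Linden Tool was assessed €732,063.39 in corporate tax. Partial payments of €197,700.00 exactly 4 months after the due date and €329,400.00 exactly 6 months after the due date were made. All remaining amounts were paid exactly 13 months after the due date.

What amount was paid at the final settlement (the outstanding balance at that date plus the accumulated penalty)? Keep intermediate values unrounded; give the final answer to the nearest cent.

€368,142.38

Balance at month 4: €732,063.3900 × (1 + 0.015)^4 = €776,985.3989…
After €197,700.00 payment: €776,985.3989… − €197,700.00 = €579,285.3989…
Balance at month 6: €579,285.3989… × (1 + 0.015)^2 = €596,794.3001…
After €329,400.00 payment: €596,794.3001… − €329,400.00 = €267,394.3001…
Balance at month 13: €267,394.3001… × (1 + 0.015)^7 = €296,766.2037…
Penalty: 13 × 0.75% × €732,063.39 = €71,376.18…
Final settlement = outstanding balance + penalty = €296,766.2037… + €71,376.18… = €368,142.38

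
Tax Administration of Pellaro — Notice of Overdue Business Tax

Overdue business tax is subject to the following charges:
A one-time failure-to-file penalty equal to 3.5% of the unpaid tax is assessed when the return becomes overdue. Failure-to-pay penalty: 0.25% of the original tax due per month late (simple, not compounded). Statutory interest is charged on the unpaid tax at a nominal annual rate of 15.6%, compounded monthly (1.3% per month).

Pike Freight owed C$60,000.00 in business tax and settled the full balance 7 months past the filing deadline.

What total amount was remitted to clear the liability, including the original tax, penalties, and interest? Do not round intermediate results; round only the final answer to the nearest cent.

C$68,827.61

Failure-to-file penalty: 3.5% × C$60,000.00 = C$2,100.00
Failure-to-pay penalty: 7 × 0.25% × C$60,000.00 = C$1,050.00
Interest: C$60,000.00 × ((1 + 0.013)^7 − 1) = C$60,000.00 × 0.0946269… = C$5,677.6141…
Total = C$60,000.00 + C$3,150.0000 + C$5,677.6141… = C$68,827.61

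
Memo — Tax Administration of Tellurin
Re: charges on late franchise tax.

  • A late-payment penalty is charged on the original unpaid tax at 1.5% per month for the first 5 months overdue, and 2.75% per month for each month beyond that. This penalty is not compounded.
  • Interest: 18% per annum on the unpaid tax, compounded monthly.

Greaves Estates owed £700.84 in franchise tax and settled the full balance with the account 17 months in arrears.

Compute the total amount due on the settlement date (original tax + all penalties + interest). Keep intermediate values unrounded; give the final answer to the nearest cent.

Penalty, months 1–5: 5 × 1.5% × £700.84 = £52.56…
Penalty, months 6–17: 12 × 2.75% × £700.84 = £231.28…
Interest (18%/yr ÷ 12 = 1.5%/month): £700.84 × ((1 + 0.015)^17 − 1) = £201.8562…
Total = £700.84 + £283.8402 + £201.8562… = £1,186.54

£1,186.54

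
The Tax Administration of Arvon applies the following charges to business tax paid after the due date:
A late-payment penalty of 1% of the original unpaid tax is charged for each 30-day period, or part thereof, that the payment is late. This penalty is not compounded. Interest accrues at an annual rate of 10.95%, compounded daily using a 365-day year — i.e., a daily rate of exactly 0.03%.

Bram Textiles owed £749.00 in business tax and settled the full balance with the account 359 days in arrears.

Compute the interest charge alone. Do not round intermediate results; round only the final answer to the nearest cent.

Interest: £749.00 × ((1 + 0.0003)^359 − 1) = £749.00 × 0.11369559… = £85.1580…

£85.16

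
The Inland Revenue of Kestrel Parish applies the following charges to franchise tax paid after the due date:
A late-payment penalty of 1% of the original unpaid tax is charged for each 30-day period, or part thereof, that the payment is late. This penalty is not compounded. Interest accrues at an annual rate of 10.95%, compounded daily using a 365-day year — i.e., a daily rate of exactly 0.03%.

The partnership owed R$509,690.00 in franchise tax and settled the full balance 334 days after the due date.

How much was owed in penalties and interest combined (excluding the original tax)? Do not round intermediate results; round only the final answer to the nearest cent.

Penalty periods: ⌈334/30⌉ = 12; penalty = 12 × 1% × R$509,690.00 = R$61,162.80
Interest: R$509,690.00 × ((1 + 0.0003)^334 − 1) = R$509,690.00 × 0.10537536… = R$53,708.7692…
Penalties + interest = R$61,162.8000 + R$53,708.7692… = R$114,871.57

R$114,871.57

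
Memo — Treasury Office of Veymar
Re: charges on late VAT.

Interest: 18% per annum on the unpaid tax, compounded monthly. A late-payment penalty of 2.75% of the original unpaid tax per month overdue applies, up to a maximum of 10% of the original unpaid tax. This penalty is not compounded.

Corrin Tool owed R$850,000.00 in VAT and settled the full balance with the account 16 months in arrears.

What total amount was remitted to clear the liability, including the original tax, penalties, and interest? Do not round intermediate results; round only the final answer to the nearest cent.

Penalty (uncapped): 16 × 2.75% × R$850,000.00 = R$374,000.00; cap = 10% × R$850,000.00 = R$85,000.00 → penalty = R$85,000.00
Interest (18%/yr ÷ 12 = 1.5%/month): R$850,000.00 × ((1 + 0.015)^16 − 1) = R$228,637.7155…
Total = R$850,000.00 + R$85,000.0000 + R$228,637.7155… = R$1,163,637.72

R$1,163,637.72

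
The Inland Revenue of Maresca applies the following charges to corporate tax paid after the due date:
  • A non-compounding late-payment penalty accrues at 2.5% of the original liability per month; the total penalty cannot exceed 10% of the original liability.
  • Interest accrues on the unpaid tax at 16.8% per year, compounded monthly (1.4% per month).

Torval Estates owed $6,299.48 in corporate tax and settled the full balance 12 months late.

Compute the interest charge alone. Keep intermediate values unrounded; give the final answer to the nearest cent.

Interest: $6,299.48 × ((1 + 0.014)^12 − 1) = $6,299.48 × 0.1815591… = $1,143.7281…

$1,143.73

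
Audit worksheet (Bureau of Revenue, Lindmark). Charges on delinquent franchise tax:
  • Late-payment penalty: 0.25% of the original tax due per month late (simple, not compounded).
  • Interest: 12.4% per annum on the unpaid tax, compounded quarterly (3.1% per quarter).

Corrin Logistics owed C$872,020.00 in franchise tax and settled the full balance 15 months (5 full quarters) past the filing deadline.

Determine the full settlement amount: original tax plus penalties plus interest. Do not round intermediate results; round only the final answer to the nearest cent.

Late-payment penalty = 0.25% × C$872,020.00 × 15 mo = C$32,700.75
Interest: C$872,020.00 × ((1 + 0.031)^5 − 1) = C$872,020.00 × 0.1649126… = C$143,807.0473…
Total = C$872,020.00 + C$32,700.7500 + C$143,807.0473… = C$1,048,527.80

C$1,048,527.80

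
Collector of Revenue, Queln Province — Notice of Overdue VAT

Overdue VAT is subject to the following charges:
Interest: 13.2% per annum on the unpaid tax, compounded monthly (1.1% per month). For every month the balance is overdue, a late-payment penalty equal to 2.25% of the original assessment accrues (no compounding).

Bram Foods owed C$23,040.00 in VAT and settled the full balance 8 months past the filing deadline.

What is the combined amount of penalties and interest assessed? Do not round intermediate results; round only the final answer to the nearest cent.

C$6,254.52

Late-payment penalty = 2.25% × C$23,040.00 × 8 mo = C$4,147.20
Interest: C$23,040.00 × ((1 + 0.011)^8 − 1) = C$23,040.00 × 0.0914636… = C$2,107.3207…
Penalties + interest = C$4,147.2000 + C$2,107.3207… = C$6,254.52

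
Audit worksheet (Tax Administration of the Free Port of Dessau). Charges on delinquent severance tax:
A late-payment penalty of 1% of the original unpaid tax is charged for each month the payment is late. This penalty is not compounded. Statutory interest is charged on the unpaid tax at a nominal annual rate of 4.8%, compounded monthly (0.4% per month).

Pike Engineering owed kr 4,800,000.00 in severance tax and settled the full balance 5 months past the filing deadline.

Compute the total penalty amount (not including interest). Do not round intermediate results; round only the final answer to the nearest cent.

kr 240,000.00

Late-payment penalty = 1% × kr 4,800,000.00 × 5 mo = kr 240,000.00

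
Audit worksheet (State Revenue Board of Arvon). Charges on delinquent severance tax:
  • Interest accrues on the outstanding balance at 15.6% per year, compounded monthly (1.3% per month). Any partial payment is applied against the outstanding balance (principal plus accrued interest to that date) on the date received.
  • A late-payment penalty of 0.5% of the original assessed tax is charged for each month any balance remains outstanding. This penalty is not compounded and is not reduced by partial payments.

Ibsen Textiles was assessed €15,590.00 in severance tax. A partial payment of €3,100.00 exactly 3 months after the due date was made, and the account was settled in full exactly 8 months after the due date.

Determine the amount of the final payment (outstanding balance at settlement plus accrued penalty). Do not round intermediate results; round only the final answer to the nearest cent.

Balance at month 3: €15,590.0000 × (1 + 0.013)^3 = €16,205.9484…
After €3,100.00 payment: €16,205.9484… − €3,100.00 = €13,105.9484…
Balance at month 8: €13,105.9484… × (1 + 0.013)^5 = €13,980.2739…
Penalty: 8 × 0.5% × €15,590.00 = €623.60
Final settlement = outstanding balance + penalty = €13,980.2739… + €623.60 = €14,603.87

€14,603.87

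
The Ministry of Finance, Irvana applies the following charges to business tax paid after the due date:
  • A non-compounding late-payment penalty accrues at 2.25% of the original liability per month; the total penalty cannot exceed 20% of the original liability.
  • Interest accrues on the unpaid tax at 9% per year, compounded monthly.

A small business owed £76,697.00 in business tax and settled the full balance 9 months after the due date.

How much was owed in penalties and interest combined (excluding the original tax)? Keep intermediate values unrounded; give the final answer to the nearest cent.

Penalty (uncapped): 9 × 2.25% × £76,697.00 = £15,531.14…; cap = 20% × £76,697.00 = £15,339.40 → penalty = £15,339.40
Interest (9%/yr ÷ 12 = 0.75%/month): £76,697.00 × ((1 + 0.0075)^9 − 1) = £5,335.1077…
Penalties + interest = £15,339.4000 + £5,335.1077… = £20,674.51

£20,674.51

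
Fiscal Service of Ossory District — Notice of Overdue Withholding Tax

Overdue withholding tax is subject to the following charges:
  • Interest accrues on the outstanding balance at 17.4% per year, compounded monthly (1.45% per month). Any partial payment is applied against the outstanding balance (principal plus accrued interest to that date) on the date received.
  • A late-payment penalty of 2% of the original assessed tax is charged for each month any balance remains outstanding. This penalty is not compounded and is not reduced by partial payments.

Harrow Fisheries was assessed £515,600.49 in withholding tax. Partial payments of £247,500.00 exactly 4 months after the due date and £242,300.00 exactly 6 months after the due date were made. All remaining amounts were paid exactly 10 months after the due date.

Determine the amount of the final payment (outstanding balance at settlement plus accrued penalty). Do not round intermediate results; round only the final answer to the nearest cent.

£172,064.04

Balance at month 4: £515,600.4900 × (1 + 0.0145)^4 = £546,162.0587…
After £247,500.00 payment: £546,162.0587… − £247,500.00 = £298,662.0587…
Balance at month 6: £298,662.0587… × (1 + 0.0145)^2 = £307,386.0521…
After £242,300.00 payment: £307,386.0521… − £242,300.00 = £65,086.0521…
Balance at month 10: £65,086.0521… × (1 + 0.0145)^4 = £68,943.9458…
Penalty: 10 × 2% × £515,600.49 = £103,120.10…
Final settlement = outstanding balance + penalty = £68,943.9458… + £103,120.10… = £172,064.04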